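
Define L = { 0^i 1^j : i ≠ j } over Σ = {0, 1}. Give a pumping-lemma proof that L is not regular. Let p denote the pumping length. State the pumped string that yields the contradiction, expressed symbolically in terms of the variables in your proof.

Toward a contradiction, assume L is regular with pumping length p.
Choose w = 0^p 1^{p+p!}. Since p ≠ p+p!, w ∈ L; and |w| ≥ p.
The pumping lemma gives a decomposition w = xyz where |xy| ≤ p and |y| ≥ 1.
The first p characters of w are 0's, so xy (and hence y) consists only of 0's. Write y = 0^k, 1 ≤ k ≤ p.
Since 1 ≤ k ≤ p, k divides p!; set t = 1 + p!/k. Then xy^t z has p + (p!/k)·k = p + p! copies of 0. Now the 0-count equals the 1-count, so i ≠ j fails. So xy^t z = 0^{p+p!} 1^{p+p!} ∉ L.
Contradiction. Therefore L is not regular.

0^{p+p!} 1^{p+p!}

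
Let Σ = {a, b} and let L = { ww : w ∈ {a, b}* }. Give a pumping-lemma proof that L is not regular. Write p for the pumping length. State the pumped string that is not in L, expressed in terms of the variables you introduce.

a^{p+k} b^p a^p b^p

Assume L is regular; let p be its pumping constant.
Take w = a^p b^p a^p b^p = uu where u = a^pb^p; then w ∈ L and |w| = 4p ≥ p.
The pumping lemma gives a decomposition w = xyz where |xy| ≤ p and y is nonempty.
The first p characters of w are a's, so xy (and hence y) consists only of a's. Write y = a^k, 1 ≤ k ≤ p.
Pump with i = 2: xy^2z = a^{p+k} b^p a^p b^p, of length 4p+k. Suppose this equals vv. The string starts with a and ends with b, so v does too; thus the boundary between the two copies of v is a b→a transition. There is exactly one such transition, at position 2p+k, so |v| = 2p+k and |vv| = 4p+2k ≠ 4p+k since k ≥ 1. So xy^2z ∉ L.
This is a contradiction; hence L is not regular.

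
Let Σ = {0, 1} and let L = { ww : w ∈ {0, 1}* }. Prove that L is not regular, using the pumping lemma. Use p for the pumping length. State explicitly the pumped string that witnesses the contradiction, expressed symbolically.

0^{p+k} 1^p 0^p 1^p

Suppose for contradiction that L is regular, and let p be the pumping length.
Take w = 0^p 1^p 0^p 1^p = uu where u = 0^p1^p; then w ∈ L and |w| = 4p ≥ p.
Write w = xyz as guaranteed by the lemma, with |xy| ≤ p and |y| ≥ 1.
The first p characters of w are 0's, so xy (and hence y) consists only of 0's. Write y = 0^k, 1 ≤ k ≤ p.
Pump with i = 2: xy^2z = 0^{p+k} 1^p 0^p 1^p, of length 4p+k. Suppose this equals vv. The string starts with 0 and ends with 1, so v does too; thus the boundary between the two copies of v is a 1→0 transition. There is exactly one such transition, at position 2p+k, so |v| = 2p+k and |vv| = 4p+2k ≠ 4p+k since k ≥ 1. So xy^2z ∉ L.
Contradiction. Therefore L is not regular.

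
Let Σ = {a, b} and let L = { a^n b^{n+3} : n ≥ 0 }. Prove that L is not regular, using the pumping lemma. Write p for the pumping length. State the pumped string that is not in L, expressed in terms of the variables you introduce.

a^{p+k} b^{p+3}

Toward a contradiction, assume L is regular with pumping length p.
Choose w = a^p b^{p+3}, which is in L with |w| = 2p+3 ≥ p.
By the pumping lemma, w = xyz with |xy| ≤ p and |y| > 0.
Since the first p symbols of w are all a's and |xy| ≤ p, y lies entirely in the leading a-block: y = a^k for some k with 1 ≤ k ≤ p.
Pump with i = 2: xy^2z = a^{p+k} b^{p+3}. For this to lie in L we would need p+3 = (p+k)+3, which forces k = 0. But k ≥ 1, so xy^2z ∉ L.
This is a contradiction; hence L is not regular.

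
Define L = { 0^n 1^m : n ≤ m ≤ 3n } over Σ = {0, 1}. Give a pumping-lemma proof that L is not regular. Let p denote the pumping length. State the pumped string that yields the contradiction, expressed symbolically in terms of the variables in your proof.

0^{p+k} 1^p

Suppose for contradiction that L is regular, and let p be the pumping length.
Take w = 0^p 1^p ∈ L (since p ≤ p ≤ 3p), with |w| = 2p ≥ p.
By the pumping lemma, w = xyz with |xy| ≤ p and |y| ≥ 1.
Since the first p symbols of w are all 0's and |xy| ≤ p, y lies entirely in the leading 0-block: y = 0^k for some k with 1 ≤ k ≤ p.
Pump with i = 2: xy^2z = 0^{p+k} 1^p. Now n = p+k > p = m, so the condition n ≤ m fails. Thus xy^2z ∉ L.
This is a contradiction; hence L is not regular.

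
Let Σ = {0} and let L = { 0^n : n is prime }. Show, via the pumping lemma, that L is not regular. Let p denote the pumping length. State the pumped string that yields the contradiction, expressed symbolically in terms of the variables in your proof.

0^{q(1+k)}

Assume L is regular. Let p be the pumping length given by the pumping lemma.
Let q be a prime with q ≥ p+2 (infinitely many primes exist), and take w = 0^q ∈ L with |w| = q ≥ p.
Write w = xyz as guaranteed by the lemma, with |xy| ≤ p and |y| > 0.
Then y = 0^k for some k with 1 ≤ k ≤ p.
Since 1 ≤ k ≤ p, |xz| = q-k. Pump with i = q+1: |xy^{q+1}z| = (q-k)+(q+1)k = q+qk = q(1+k), which is composite (both factors ≥ 2). So xy^{q+1}z = 0^{q(1+k)} ∉ L.
This is a contradiction; hence L is not regular.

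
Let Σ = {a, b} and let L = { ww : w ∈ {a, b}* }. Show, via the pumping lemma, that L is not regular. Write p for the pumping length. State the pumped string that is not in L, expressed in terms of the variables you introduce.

Assume L is regular; let p be its pumping constant.
Take w = a^p b^p a^p b^p = uu where u = a^pb^p; then w ∈ L and |w| = 4p ≥ p.
The pumping lemma gives a decomposition w = xyz where |xy| ≤ p and |y| > 0.
Since the first p symbols of w are all a's and |xy| ≤ p, y lies entirely in the leading a-block: y = a^k for some k with 1 ≤ k ≤ p.
Pump with i = 2: xy^2z = a^{p+k} b^p a^p b^p, of length 4p+k. Suppose this equals vv. The string starts with a and ends with b, so v does too; thus the boundary between the two copies of v is a b→a transition. There is exactly one such transition, at position 2p+k, so |v| = 2p+k and |vv| = 4p+2k ≠ 4p+k since k ≥ 1. So xy^2z ∉ L.
Contradiction. Therefore L is not regular.

a^{p+k} b^p a^p b^p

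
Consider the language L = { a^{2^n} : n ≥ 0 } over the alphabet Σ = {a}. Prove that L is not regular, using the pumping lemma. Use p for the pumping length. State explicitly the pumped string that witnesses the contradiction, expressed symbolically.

Toward a contradiction, assume L is regular with pumping length p.
Take w = a^{2^p} ∈ L with |w| = 2^p ≥ p.
The pumping lemma gives a decomposition w = xyz where |xy| ≤ p and |y| > 0.
Then y = a^k for some k with 1 ≤ k ≤ p.
Pump with i = 2: xy^2z = a^{2^p+k}. Since 1 ≤ k ≤ p < 2^p, we have 2^p < 2^p+k < 2^{p+1}, so 2^p+k is not a power of 2. So xy^2z ∉ L.
Contradiction. Therefore L is not regular.

a^{2^p+k}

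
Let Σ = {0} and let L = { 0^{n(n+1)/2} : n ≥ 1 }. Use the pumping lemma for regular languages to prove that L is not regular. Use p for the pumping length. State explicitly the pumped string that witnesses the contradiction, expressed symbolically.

Assume L is regular. Let p be the pumping length given by the pumping lemma.
Take w = 0^{p(p+1)/2} ∈ L with |w| = p(p+1)/2 ≥ p.
The pumping lemma gives a decomposition w = xyz where |xy| ≤ p and |y| ≥ 1.
Then y = 0^k for some k with 1 ≤ k ≤ p.
Pump with i = 2: xy^2z = 0^{p(p+1)/2+k}. Since 1 ≤ k ≤ p, p(p+1)/2 < p(p+1)/2+k ≤ p(p+1)/2+p < (p+1)(p+2)/2, so p(p+1)/2+k is strictly between consecutive triangular numbers. So xy^2z ∉ L.
This is a contradiction; hence L is not regular.

0^{p(p+1)/2+k}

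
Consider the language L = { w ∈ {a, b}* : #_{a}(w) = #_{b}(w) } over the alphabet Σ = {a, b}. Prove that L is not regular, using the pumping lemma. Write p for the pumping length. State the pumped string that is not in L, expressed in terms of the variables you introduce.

Suppose for contradiction that L is regular, and let p be the pumping length.
Choose w = a^p b^p ∈ L with |w| = 2p ≥ p.
The pumping lemma gives a decomposition w = xyz where |xy| ≤ p and |y| ≥ 1.
Because |xy| ≤ p and w begins with p copies of a, we have y = a^k with 1 ≤ k ≤ p.
Pump with i = 2: xy^2z = a^{p+k} b^p has p+k occurrences of a but only p of b. Since k ≥ 1 the counts differ, so xy^2z ∉ L.
Contradiction. Therefore L is not regular.

a^{p+k} b^p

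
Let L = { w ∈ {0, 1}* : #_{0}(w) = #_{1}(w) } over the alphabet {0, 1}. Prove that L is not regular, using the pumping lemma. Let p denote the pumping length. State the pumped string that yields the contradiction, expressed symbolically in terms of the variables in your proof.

0^{p+k} 1^p

Suppose for contradiction that L is regular, and let p be the pumping length.
Choose w = 0^p 1^p ∈ L with |w| = 2p ≥ p.
By the pumping lemma, w = xyz with |xy| ≤ p and |y| ≥ 1.
The first p characters of w are 0's, so xy (and hence y) consists only of 0's. Write y = 0^k, 1 ≤ k ≤ p.
Pump with i = 2: xy^2z = 0^{p+k} 1^p has p+k occurrences of 0 but only p of 1. Since k ≥ 1 the counts differ, so xy^2z ∉ L.
Contradiction. Therefore L is not regular.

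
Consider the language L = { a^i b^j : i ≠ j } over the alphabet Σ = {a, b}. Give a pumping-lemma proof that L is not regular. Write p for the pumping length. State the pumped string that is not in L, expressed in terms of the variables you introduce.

Toward a contradiction, assume L is regular with pumping length p.
Choose w = a^p b^{p+p!}. Since p ≠ p+p!, w ∈ L; and |w| ≥ p.
The pumping lemma gives a decomposition w = xyz where |xy| ≤ p and |y| ≥ 1.
The first p characters of w are a's, so xy (and hence y) consists only of a's. Write y = a^k, 1 ≤ k ≤ p.
Since 1 ≤ k ≤ p, k divides p!; set t = 1 + p!/k. Then xy^t z has p + (p!/k)·k = p + p! copies of a. Now the a-count equals the b-count, so i ≠ j fails. So xy^t z = a^{p+p!} b^{p+p!} ∉ L.
This contradicts the pumping lemma, so L is not regular.

a^{p+p!} b^{p+p!}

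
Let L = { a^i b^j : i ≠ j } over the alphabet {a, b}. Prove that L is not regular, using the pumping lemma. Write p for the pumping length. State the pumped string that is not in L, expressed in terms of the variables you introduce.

a^{p+p!} b^{p+p!}

Suppose for contradiction that L is regular, and let p be the pumping length.
Choose w = a^p b^{p+p!}. Since p ≠ p+p!, w ∈ L; and |w| ≥ p.
By the pumping lemma, w = xyz with |xy| ≤ p and y is nonempty.
Since the first p symbols of w are all a's and |xy| ≤ p, y lies entirely in the leading a-block: y = a^k for some k with 1 ≤ k ≤ p.
Since 1 ≤ k ≤ p, k divides p!; set t = 1 + p!/k. Then xy^t z has p + (p!/k)·k = p + p! copies of a. Now the a-count equals the b-count, so i ≠ j fails. So xy^t z = a^{p+p!} b^{p+p!} ∉ L.
This is a contradiction; hence L is not regular.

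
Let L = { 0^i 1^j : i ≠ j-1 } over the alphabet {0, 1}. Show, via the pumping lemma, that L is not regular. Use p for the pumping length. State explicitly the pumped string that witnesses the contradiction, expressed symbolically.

0^{p+p!} 1^{p+p!+1}

Assume L is regular; let p be its pumping constant.
Choose w = 0^p 1^{p+p!+1}. Since p ≠ (p+p!+1)-1 = p+p!, w ∈ L; and |w| ≥ p.
The pumping lemma gives a decomposition w = xyz where |xy| ≤ p and |y| ≥ 1.
The first p characters of w are 0's, so xy (and hence y) consists only of 0's. Write y = 0^k, 1 ≤ k ≤ p.
Since 1 ≤ k ≤ p, k divides p!; set t = 1 + p!/k. Then xy^t z has p + (p!/k)·k = p + p! copies of 0. Now the 0-count is p+p! and (1-count)-1 = (p+p!+1)-1 = p+p!, so i ≠ j-1 fails. So xy^t z = 0^{p+p!} 1^{p+p!+1} ∉ L.
This contradicts the pumping lemma, so L is not regular.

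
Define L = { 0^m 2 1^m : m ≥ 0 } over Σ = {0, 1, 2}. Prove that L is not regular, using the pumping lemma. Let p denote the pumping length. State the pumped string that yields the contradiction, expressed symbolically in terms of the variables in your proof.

0^{p+k} 2 1^p

Assume L is regular; let p be its pumping constant.
Take w = 0^p 2 1^p ∈ L with |w| = 2p+1 ≥ p.
Write w = xyz as guaranteed by the lemma, with |xy| ≤ p and |y| ≥ 1.
Because |xy| ≤ p and w begins with p copies of 0, we have y = 0^k with 1 ≤ k ≤ p.
Pump with i = 2: xy^2z = 0^{p+k} 2 1^p, which would require p+k = p. But k ≥ 1, so xy^2z ∉ L.
Contradiction. Therefore L is not regular.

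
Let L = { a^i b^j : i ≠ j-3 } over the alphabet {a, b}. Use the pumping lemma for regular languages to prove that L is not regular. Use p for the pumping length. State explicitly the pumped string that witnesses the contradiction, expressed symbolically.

a^{p+p!} b^{p+p!+3}

Assume L is regular; let p be its pumping constant.
Choose w = a^p b^{p+p!+3}. Since p ≠ (p+p!+3)-3 = p+p!, w ∈ L; and |w| ≥ p.
The pumping lemma gives a decomposition w = xyz where |xy| ≤ p and |y| > 0.
Since the first p symbols of w are all a's and |xy| ≤ p, y lies entirely in the leading a-block: y = a^k for some k with 1 ≤ k ≤ p.
Since 1 ≤ k ≤ p, k divides p!; set t = 1 + p!/k. Then xy^t z has p + (p!/k)·k = p + p! copies of a. Now the a-count is p+p! and (b-count)-3 = (p+p!+3)-3 = p+p!, so i ≠ j-3 fails. So xy^t z = a^{p+p!} b^{p+p!+3} ∉ L.
This is a contradiction; hence L is not regular.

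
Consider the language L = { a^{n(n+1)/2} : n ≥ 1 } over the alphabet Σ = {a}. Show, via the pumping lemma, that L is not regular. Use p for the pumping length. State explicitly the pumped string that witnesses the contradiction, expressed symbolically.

a^{p(p+1)/2+k}

Suppose for contradiction that L is regular, and let p be the pumping length.
Take w = a^{p(p+1)/2} ∈ L with |w| = p(p+1)/2 ≥ p.
The pumping lemma gives a decomposition w = xyz where |xy| ≤ p and y is nonempty.
Then y = a^k for some k with 1 ≤ k ≤ p.
Pump with i = 2: xy^2z = a^{p(p+1)/2+k}. Since 1 ≤ k ≤ p, p(p+1)/2 < p(p+1)/2+k ≤ p(p+1)/2+p < (p+1)(p+2)/2, so p(p+1)/2+k is strictly between consecutive triangular numbers. So xy^2z ∉ L.
This contradicts the pumping lemma, so L is not regular.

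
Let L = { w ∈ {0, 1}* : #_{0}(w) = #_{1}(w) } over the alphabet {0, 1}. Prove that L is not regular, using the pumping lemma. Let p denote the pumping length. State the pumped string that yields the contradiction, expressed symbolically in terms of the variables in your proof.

Assume L is regular; let p be its pumping constant.
Choose w = 0^p 1^p ∈ L with |w| = 2p ≥ p.
Write w = xyz as guaranteed by the lemma, with |xy| ≤ p and |y| ≥ 1.
The first p characters of w are 0's, so xy (and hence y) consists only of 0's. Write y = 0^k, 1 ≤ k ≤ p.
Pump with i = 2: xy^2z = 0^{p+k} 1^p has p+k occurrences of 0 but only p of 1. Since k ≥ 1 the counts differ, so xy^2z ∉ L.
This contradicts the pumping lemma, so L is not regular.

0^{p+k} 1^p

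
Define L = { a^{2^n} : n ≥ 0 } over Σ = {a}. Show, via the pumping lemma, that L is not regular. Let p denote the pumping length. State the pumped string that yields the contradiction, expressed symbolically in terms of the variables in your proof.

Assume L is regular; let p be its pumping constant.
Take w = a^{2^p} ∈ L with |w| = 2^p ≥ p.
The pumping lemma gives a decomposition w = xyz where |xy| ≤ p and y is nonempty.
Then y = a^k for some k with 1 ≤ k ≤ p.
Pump with i = 2: xy^2z = a^{2^p+k}. Since 1 ≤ k ≤ p < 2^p, we have 2^p < 2^p+k < 2^{p+1}, so 2^p+k is not a power of 2. So xy^2z ∉ L.
Contradiction. Therefore L is not regular.

a^{2^p+k}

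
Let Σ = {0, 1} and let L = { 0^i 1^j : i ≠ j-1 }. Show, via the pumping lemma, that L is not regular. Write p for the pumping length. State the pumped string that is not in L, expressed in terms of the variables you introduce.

0^{p+p!} 1^{p+p!+1}

Suppose for contradiction that L is regular, and let p be the pumping length.
Choose w = 0^p 1^{p+p!+1}. Since p ≠ (p+p!+1)-1 = p+p!, w ∈ L; and |w| ≥ p.
By the pumping lemma, w = xyz with |xy| ≤ p and |y| ≥ 1.
Because |xy| ≤ p and w begins with p copies of 0, we have y = 0^k with 1 ≤ k ≤ p.
Since 1 ≤ k ≤ p, k divides p!; set t = 1 + p!/k. Then xy^t z has p + (p!/k)·k = p + p! copies of 0. Now the 0-count is p+p! and (1-count)-1 = (p+p!+1)-1 = p+p!, so i ≠ j-1 fails. So xy^t z = 0^{p+p!} 1^{p+p!+1} ∉ L.
This is a contradiction; hence L is not regular.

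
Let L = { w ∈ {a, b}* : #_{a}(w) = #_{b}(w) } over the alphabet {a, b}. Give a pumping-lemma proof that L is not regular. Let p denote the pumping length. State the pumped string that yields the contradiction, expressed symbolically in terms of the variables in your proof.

a^{p+k} b^p

Suppose for contradiction that L is regular, and let p be the pumping length.
Choose w = a^p b^p ∈ L with |w| = 2p ≥ p.
By the pumping lemma, w = xyz with |xy| ≤ p and y is nonempty.
The first p characters of w are a's, so xy (and hence y) consists only of a's. Write y = a^k, 1 ≤ k ≤ p.
Pump with i = 2: xy^2z = a^{p+k} b^p has p+k occurrences of a but only p of b. Since k ≥ 1 the counts differ, so xy^2z ∉ L.
This contradicts the pumping lemma, so L is not regular.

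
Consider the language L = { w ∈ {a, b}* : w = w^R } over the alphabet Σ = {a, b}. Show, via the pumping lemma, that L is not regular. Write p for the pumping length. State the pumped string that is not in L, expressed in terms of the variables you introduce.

a^{p+k} b a^p

Suppose for contradiction that L is regular, and let p be the pumping length.
Take w = a^p b a^p, a palindrome of length 2p+1 ≥ p.
Write w = xyz as guaranteed by the lemma, with |xy| ≤ p and y is nonempty.
Since the first p symbols of w are all a's and |xy| ≤ p, y lies entirely in the leading a-block: y = a^k for some k with 1 ≤ k ≤ p.
Pump with i = 2: xy^2z = a^{p+k} b a^p. Its reverse is a^p b a^{p+k}, which differs from xy^2z since k ≥ 1. So xy^2z is not a palindrome and xy^2z ∉ L.
Contradiction. Therefore L is not regular.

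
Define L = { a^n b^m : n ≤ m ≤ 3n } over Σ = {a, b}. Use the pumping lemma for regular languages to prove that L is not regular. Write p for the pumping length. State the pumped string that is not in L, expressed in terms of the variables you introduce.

Toward a contradiction, assume L is regular with pumping length p.
Take w = a^p b^p ∈ L (since p ≤ p ≤ 3p), with |w| = 2p ≥ p.
Write w = xyz as guaranteed by the lemma, with |xy| ≤ p and |y| > 0.
Because |xy| ≤ p and w begins with p copies of a, we have y = a^k with 1 ≤ k ≤ p.
Pump with i = 2: xy^2z = a^{p+k} b^p. Now n = p+k > p = m, so the condition n ≤ m fails. Thus xy^2z ∉ L.
This is a contradiction; hence L is not regular.

a^{p+k} b^p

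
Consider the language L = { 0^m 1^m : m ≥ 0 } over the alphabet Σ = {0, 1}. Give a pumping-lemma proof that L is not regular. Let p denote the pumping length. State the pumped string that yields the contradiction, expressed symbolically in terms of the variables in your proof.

0^{p+k} 1^p

Suppose for contradiction that L is regular, and let p be the pumping length.
Let w = 0^p 1^p ∈ L; note |w| = 2p ≥ p.
The pumping lemma gives a decomposition w = xyz where |xy| ≤ p and |y| > 0.
The first p characters of w are 0's, so xy (and hence y) consists only of 0's. Write y = 0^k, 1 ≤ k ≤ p.
Pump with i = 2: xy^2z = 0^{p+k} 1^p. For this to lie in L we would need p = p+k, which forces k = 0. But k ≥ 1, so xy^2z ∉ L.
Contradiction. Therefore L is not regular.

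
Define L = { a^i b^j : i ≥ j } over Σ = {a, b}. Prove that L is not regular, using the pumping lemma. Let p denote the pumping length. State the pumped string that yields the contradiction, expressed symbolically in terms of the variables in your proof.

a^{p-k} b^p

Assume L is regular; let p be its pumping constant.
Choose w = a^p b^p ∈ L, with |w| = 2p ≥ p.
Write w = xyz as guaranteed by the lemma, with |xy| ≤ p and |y| > 0.
Because |xy| ≤ p and w begins with p copies of a, we have y = a^k with 1 ≤ k ≤ p.
Consider xy^0z = xz = a^{p-k} b^p. Since k ≥ 1, the a-count p-k is less than p, so i ≥ j fails; thus xz ∉ L.
This contradicts the pumping lemma, so L is not regular.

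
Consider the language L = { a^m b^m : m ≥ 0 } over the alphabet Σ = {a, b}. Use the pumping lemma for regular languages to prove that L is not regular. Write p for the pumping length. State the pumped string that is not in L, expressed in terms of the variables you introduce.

Suppose for contradiction that L is regular, and let p be the pumping length.
Take w = a^p b^p. Then w ∈ L and |w| = 2p ≥ p.
The pumping lemma gives a decomposition w = xyz where |xy| ≤ p and |y| > 0.
Since the first p symbols of w are all a's and |xy| ≤ p, y lies entirely in the leading a-block: y = a^k for some k with 1 ≤ k ≤ p.
Pump with i = 2: xy^2z = a^{p+k} b^p. For this to lie in L we would need p = p+k, which forces k = 0. But k ≥ 1, so xy^2z ∉ L.
This is a contradiction; hence L is not regular.

a^{p+k} b^p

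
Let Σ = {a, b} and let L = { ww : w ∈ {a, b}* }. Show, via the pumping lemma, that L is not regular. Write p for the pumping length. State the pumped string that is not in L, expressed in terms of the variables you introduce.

Suppose for contradiction that L is regular, and let p be the pumping length.
Take w = a^p b^p a^p b^p = uu where u = a^pb^p; then w ∈ L and |w| = 4p ≥ p.
Write w = xyz as guaranteed by the lemma, with |xy| ≤ p and y is nonempty.
The first p characters of w are a's, so xy (and hence y) consists only of a's. Write y = a^k, 1 ≤ k ≤ p.
Pump with i = 2: xy^2z = a^{p+k} b^p a^p b^p, of length 4p+k. Suppose this equals vv. The string starts with a and ends with b, so v does too; thus the boundary between the two copies of v is a b→a transition. There is exactly one such transition, at position 2p+k, so |v| = 2p+k and |vv| = 4p+2k ≠ 4p+k since k ≥ 1. So xy^2z ∉ L.
This is a contradiction; hence L is not regular.

a^{p+k} b^p a^p b^p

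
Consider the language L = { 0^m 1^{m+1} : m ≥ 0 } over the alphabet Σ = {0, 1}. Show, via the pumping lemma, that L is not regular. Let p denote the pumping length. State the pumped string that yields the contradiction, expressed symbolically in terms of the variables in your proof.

Toward a contradiction, assume L is regular with pumping length p.
Take w = 0^p 1^{p+1}. Then w ∈ L and |w| = 2p+1 ≥ p.
By the pumping lemma, w = xyz with |xy| ≤ p and |y| > 0.
Because |xy| ≤ p and w begins with p copies of 0, we have y = 0^k with 1 ≤ k ≤ p.
Pump with i = 2: xy^2z = 0^{p+k} 1^{p+1}. For this to lie in L we would need p+1 = (p+k)+1, which forces k = 0. But k ≥ 1, so xy^2z ∉ L.
This contradicts the pumping lemma, so L is not regular.

0^{p+k} 1^{p+1}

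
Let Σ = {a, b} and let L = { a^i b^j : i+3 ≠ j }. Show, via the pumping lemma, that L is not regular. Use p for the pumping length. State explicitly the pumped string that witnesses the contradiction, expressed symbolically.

a^{p+p!} b^{p+p!+3}

Assume L is regular. Let p be the pumping length given by the pumping lemma.
Choose w = a^p b^{p+p!+3}. Since p ≠ (p+p!+3)-3 = p+p!, w ∈ L; and |w| ≥ p.
By the pumping lemma, w = xyz with |xy| ≤ p and |y| > 0.
Because |xy| ≤ p and w begins with p copies of a, we have y = a^k with 1 ≤ k ≤ p.
Since 1 ≤ k ≤ p, k divides p!; set t = 1 + p!/k. Then xy^t z has p + (p!/k)·k = p + p! copies of a. Now the a-count is p+p! and (b-count)-3 = (p+p!+3)-3 = p+p!, so i+3 ≠ j fails. So xy^t z = a^{p+p!} b^{p+p!+3} ∉ L.
This contradicts the pumping lemma, so L is not regular.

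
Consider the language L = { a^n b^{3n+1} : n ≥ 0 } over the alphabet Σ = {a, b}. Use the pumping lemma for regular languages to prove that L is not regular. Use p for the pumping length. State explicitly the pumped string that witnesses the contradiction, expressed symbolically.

Assume L is regular; let p be its pumping constant.
Choose w = a^p b^{3p+1}, which is in L with |w| = 4p+1 ≥ p.
Write w = xyz as guaranteed by the lemma, with |xy| ≤ p and |y| > 0.
The first p characters of w are a's, so xy (and hence y) consists only of a's. Write y = a^k, 1 ≤ k ≤ p.
Pump with i = 2: xy^2z = a^{p+k} b^{3p+1}. For this to lie in L we would need 3p+1 = 3(p+k)+1, which forces k = 0. But k ≥ 1, so xy^2z ∉ L.
This is a contradiction; hence L is not regular.

a^{p+k} b^{3p+1}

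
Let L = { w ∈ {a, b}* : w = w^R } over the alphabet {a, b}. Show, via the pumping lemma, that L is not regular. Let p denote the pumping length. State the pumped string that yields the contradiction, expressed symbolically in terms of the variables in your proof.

a^{p+k} b a^p

Assume L is regular; let p be its pumping constant.
Take w = a^p b a^p, a palindrome of length 2p+1 ≥ p.
Write w = xyz as guaranteed by the lemma, with |xy| ≤ p and |y| ≥ 1.
The first p characters of w are a's, so xy (and hence y) consists only of a's. Write y = a^k, 1 ≤ k ≤ p.
Pump with i = 2: xy^2z = a^{p+k} b a^p. Its reverse is a^p b a^{p+k}, which differs from xy^2z since k ≥ 1. So xy^2z is not a palindrome and xy^2z ∉ L.
This contradicts the pumping lemma, so L is not regular.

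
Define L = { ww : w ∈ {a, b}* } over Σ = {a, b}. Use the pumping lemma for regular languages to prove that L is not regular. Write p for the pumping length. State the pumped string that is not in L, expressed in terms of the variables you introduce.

a^{p+k} b^p a^p b^p

Toward a contradiction, assume L is regular with pumping length p.
Take w = a^p b^p a^p b^p = uu where u = a^pb^p; then w ∈ L and |w| = 4p ≥ p.
The pumping lemma gives a decomposition w = xyz where |xy| ≤ p and |y| > 0.
Because |xy| ≤ p and w begins with p copies of a, we have y = a^k with 1 ≤ k ≤ p.
Pump with i = 2: xy^2z = a^{p+k} b^p a^p b^p, of length 4p+k. Suppose this equals vv. The string starts with a and ends with b, so v does too; thus the boundary between the two copies of v is a b→a transition. There is exactly one such transition, at position 2p+k, so |v| = 2p+k and |vv| = 4p+2k ≠ 4p+k since k ≥ 1. So xy^2z ∉ L.
This contradicts the pumping lemma, so L is not regular.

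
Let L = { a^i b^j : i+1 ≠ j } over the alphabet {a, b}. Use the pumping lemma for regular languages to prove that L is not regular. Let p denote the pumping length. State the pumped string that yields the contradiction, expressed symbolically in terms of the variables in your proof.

a^{p+p!} b^{p+p!+1}

Suppose for contradiction that L is regular, and let p be the pumping length.
Choose w = a^p b^{p+p!+1}. Since p ≠ (p+p!+1)-1 = p+p!, w ∈ L; and |w| ≥ p.
Write w = xyz as guaranteed by the lemma, with |xy| ≤ p and y is nonempty.
Because |xy| ≤ p and w begins with p copies of a, we have y = a^k with 1 ≤ k ≤ p.
Since 1 ≤ k ≤ p, k divides p!; set t = 1 + p!/k. Then xy^t z has p + (p!/k)·k = p + p! copies of a. Now the a-count is p+p! and (b-count)-1 = (p+p!+1)-1 = p+p!, so i+1 ≠ j fails. So xy^t z = a^{p+p!} b^{p+p!+1} ∉ L.
This is a contradiction; hence L is not regular.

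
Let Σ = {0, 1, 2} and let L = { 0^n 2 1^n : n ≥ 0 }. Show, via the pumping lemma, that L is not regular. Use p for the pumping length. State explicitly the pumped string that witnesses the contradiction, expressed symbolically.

Assume L is regular. Let p be the pumping length given by the pumping lemma.
Take w = 0^p 2 1^p ∈ L with |w| = 2p+1 ≥ p.
By the pumping lemma, w = xyz with |xy| ≤ p and |y| ≥ 1.
The first p characters of w are 0's, so xy (and hence y) consists only of 0's. Write y = 0^k, 1 ≤ k ≤ p.
Pump with i = 2: xy^2z = 0^{p+k} 2 1^p, which would require p+k = p. But k ≥ 1, so xy^2z ∉ L.
This is a contradiction; hence L is not regular.

0^{p+k} 2 1^p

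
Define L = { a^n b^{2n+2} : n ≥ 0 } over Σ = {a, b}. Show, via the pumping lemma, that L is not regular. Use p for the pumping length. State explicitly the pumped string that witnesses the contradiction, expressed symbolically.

a^{p+k} b^{2p+2}

Toward a contradiction, assume L is regular with pumping length p.
Take w = a^p b^{2p+2}. Then w ∈ L and |w| = 3p+2 ≥ p.
Write w = xyz as guaranteed by the lemma, with |xy| ≤ p and y is nonempty.
Since the first p symbols of w are all a's and |xy| ≤ p, y lies entirely in the leading a-block: y = a^k for some k with 1 ≤ k ≤ p.
Pump with i = 2: xy^2z = a^{p+k} b^{2p+2}. For this to lie in L we would need 2p+2 = 2(p+k)+2, which forces k = 0. But k ≥ 1, so xy^2z ∉ L.
This contradicts the pumping lemma, so L is not regular.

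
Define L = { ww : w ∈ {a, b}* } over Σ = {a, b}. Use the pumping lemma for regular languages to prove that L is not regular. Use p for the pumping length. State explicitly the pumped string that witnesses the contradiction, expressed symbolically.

Suppose for contradiction that L is regular, and let p be the pumping length.
Take w = a^p b^p a^p b^p = uu where u = a^pb^p; then w ∈ L and |w| = 4p ≥ p.
The pumping lemma gives a decomposition w = xyz where |xy| ≤ p and y is nonempty.
The first p characters of w are a's, so xy (and hence y) consists only of a's. Write y = a^k, 1 ≤ k ≤ p.
Pump with i = 2: xy^2z = a^{p+k} b^p a^p b^p, of length 4p+k. Suppose this equals vv. The string starts with a and ends with b, so v does too; thus the boundary between the two copies of v is a b→a transition. There is exactly one such transition, at position 2p+k, so |v| = 2p+k and |vv| = 4p+2k ≠ 4p+k since k ≥ 1. So xy^2z ∉ L.
This contradicts the pumping lemma, so L is not regular.

a^{p+k} b^p a^p b^p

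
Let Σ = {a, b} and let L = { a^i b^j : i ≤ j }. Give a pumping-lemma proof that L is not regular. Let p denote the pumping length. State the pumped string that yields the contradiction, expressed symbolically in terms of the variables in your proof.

a^{p+k} b^p

Assume L is regular. Let p be the pumping length given by the pumping lemma.
Choose w = a^p b^p ∈ L, with |w| = 2p ≥ p.
By the pumping lemma, w = xyz with |xy| ≤ p and |y| > 0.
Because |xy| ≤ p and w begins with p copies of a, we have y = a^k with 1 ≤ k ≤ p.
Consider xy^2z = a^{p+k} b^p. Since k ≥ 1, the a-count p+k exceeds the b-count p, so i ≤ j fails; thus xy^2z ∉ L.
This is a contradiction; hence L is not regular.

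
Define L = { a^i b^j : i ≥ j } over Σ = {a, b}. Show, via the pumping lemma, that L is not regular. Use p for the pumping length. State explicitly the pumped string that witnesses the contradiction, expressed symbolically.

Toward a contradiction, assume L is regular with pumping length p.
Choose w = a^p b^p ∈ L, with |w| = 2p ≥ p.
By the pumping lemma, w = xyz with |xy| ≤ p and |y| ≥ 1.
Because |xy| ≤ p and w begins with p copies of a, we have y = a^k with 1 ≤ k ≤ p.
Consider xy^0z = xz = a^{p-k} b^p. Since k ≥ 1, the a-count p-k is less than p, so i ≥ j fails; thus xz ∉ L.
This contradicts the pumping lemma, so L is not regular.

a^{p-k} b^p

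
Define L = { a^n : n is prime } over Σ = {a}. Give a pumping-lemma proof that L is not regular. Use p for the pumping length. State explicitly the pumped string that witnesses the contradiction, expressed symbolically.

Toward a contradiction, assume L is regular with pumping length p.
Let q be a prime with q ≥ p+2 (infinitely many primes exist), and take w = a^q ∈ L with |w| = q ≥ p.
By the pumping lemma, w = xyz with |xy| ≤ p and |y| > 0.
Then y = a^k for some k with 1 ≤ k ≤ p.
Since 1 ≤ k ≤ p, |xz| = q-k. Pump with i = q+1: |xy^{q+1}z| = (q-k)+(q+1)k = q+qk = q(1+k), which is composite (both factors ≥ 2). So xy^{q+1}z = a^{q(1+k)} ∉ L.
Contradiction. Therefore L is not regular.

a^{q(1+k)}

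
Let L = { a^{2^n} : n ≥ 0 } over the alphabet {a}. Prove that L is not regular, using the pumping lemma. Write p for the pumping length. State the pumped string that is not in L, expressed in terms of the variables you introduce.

a^{2^p+k}

Assume L is regular. Let p be the pumping length given by the pumping lemma.
Take w = a^{2^p} ∈ L with |w| = 2^p ≥ p.
The pumping lemma gives a decomposition w = xyz where |xy| ≤ p and y is nonempty.
Then y = a^k for some k with 1 ≤ k ≤ p.
Pump with i = 2: xy^2z = a^{2^p+k}. Since 1 ≤ k ≤ p < 2^p, we have 2^p < 2^p+k < 2^{p+1}, so 2^p+k is not a power of 2. So xy^2z ∉ L.
This contradicts the pumping lemma, so L is not regular.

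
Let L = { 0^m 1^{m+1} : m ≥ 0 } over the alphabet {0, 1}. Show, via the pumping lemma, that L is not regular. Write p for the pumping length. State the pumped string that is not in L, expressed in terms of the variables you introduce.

Toward a contradiction, assume L is regular with pumping length p.
Choose w = 0^p 1^{p+1}, which is in L with |w| = 2p+1 ≥ p.
The pumping lemma gives a decomposition w = xyz where |xy| ≤ p and y is nonempty.
The first p characters of w are 0's, so xy (and hence y) consists only of 0's. Write y = 0^k, 1 ≤ k ≤ p.
Pump with i = 2: xy^2z = 0^{p+k} 1^{p+1}. For this to lie in L we would need p+1 = (p+k)+1, which forces k = 0. But k ≥ 1, so xy^2z ∉ L.
This is a contradiction; hence L is not regular.

0^{p+k} 1^{p+1}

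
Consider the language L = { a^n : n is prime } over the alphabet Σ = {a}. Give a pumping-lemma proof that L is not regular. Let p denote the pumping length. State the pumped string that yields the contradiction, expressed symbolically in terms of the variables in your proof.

a^{q(1+k)}

Assume L is regular. Let p be the pumping length given by the pumping lemma.
Let q be a prime with q ≥ p+2 (infinitely many primes exist), and take w = a^q ∈ L with |w| = q ≥ p.
By the pumping lemma, w = xyz with |xy| ≤ p and |y| > 0.
Then y = a^k for some k with 1 ≤ k ≤ p.
Since 1 ≤ k ≤ p, |xz| = q-k. Pump with i = q+1: |xy^{q+1}z| = (q-k)+(q+1)k = q+qk = q(1+k), which is composite (both factors ≥ 2). So xy^{q+1}z = a^{q(1+k)} ∉ L.
Contradiction. Therefore L is not regular.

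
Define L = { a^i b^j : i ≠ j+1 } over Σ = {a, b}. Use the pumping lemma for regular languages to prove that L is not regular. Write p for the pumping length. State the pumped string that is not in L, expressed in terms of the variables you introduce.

a^{p+p!} b^{p+p!-1}

Assume L is regular; let p be its pumping constant.
Choose w = a^p b^{p+p!-1}. Since p ≠ (p+p!-1)+1 = p+p!, w ∈ L; and |w| ≥ p.
Write w = xyz as guaranteed by the lemma, with |xy| ≤ p and |y| > 0.
Since the first p symbols of w are all a's and |xy| ≤ p, y lies entirely in the leading a-block: y = a^k for some k with 1 ≤ k ≤ p.
Since 1 ≤ k ≤ p, k divides p!; set t = 1 + p!/k. Then xy^t z has p + (p!/k)·k = p + p! copies of a. Now the a-count is p+p! and (b-count)+1 = (p+p!-1)+1 = p+p!, so i ≠ j+1 fails. So xy^t z = a^{p+p!} b^{p+p!-1} ∉ L.
This contradicts the pumping lemma, so L is not regular.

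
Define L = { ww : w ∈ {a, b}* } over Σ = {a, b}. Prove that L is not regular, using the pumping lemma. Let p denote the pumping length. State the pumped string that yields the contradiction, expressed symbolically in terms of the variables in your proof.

Assume L is regular; let p be its pumping constant.
Take w = a^p b^p a^p b^p = uu where u = a^pb^p; then w ∈ L and |w| = 4p ≥ p.
By the pumping lemma, w = xyz with |xy| ≤ p and y is nonempty.
Because |xy| ≤ p and w begins with p copies of a, we have y = a^k with 1 ≤ k ≤ p.
Pump with i = 2: xy^2z = a^{p+k} b^p a^p b^p, of length 4p+k. Suppose this equals vv. The string starts with a and ends with b, so v does too; thus the boundary between the two copies of v is a b→a transition. There is exactly one such transition, at position 2p+k, so |v| = 2p+k and |vv| = 4p+2k ≠ 4p+k since k ≥ 1. So xy^2z ∉ L.
Contradiction. Therefore L is not regular.

a^{p+k} b^p a^p b^p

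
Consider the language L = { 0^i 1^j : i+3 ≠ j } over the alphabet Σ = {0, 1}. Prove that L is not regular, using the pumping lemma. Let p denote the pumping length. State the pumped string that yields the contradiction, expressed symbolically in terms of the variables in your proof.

Assume L is regular. Let p be the pumping length given by the pumping lemma.
Choose w = 0^p 1^{p+p!+3}. Since p ≠ (p+p!+3)-3 = p+p!, w ∈ L; and |w| ≥ p.
Write w = xyz as guaranteed by the lemma, with |xy| ≤ p and |y| ≥ 1.
The first p characters of w are 0's, so xy (and hence y) consists only of 0's. Write y = 0^k, 1 ≤ k ≤ p.
Since 1 ≤ k ≤ p, k divides p!; set t = 1 + p!/k. Then xy^t z has p + (p!/k)·k = p + p! copies of 0. Now the 0-count is p+p! and (1-count)-3 = (p+p!+3)-3 = p+p!, so i+3 ≠ j fails. So xy^t z = 0^{p+p!} 1^{p+p!+3} ∉ L.
This contradicts the pumping lemma, so L is not regular.

0^{p+p!} 1^{p+p!+3}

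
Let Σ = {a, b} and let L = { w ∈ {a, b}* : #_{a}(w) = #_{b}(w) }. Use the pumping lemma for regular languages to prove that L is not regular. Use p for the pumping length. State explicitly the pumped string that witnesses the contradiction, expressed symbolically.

Assume L is regular. Let p be the pumping length given by the pumping lemma.
Choose w = a^p b^p ∈ L with |w| = 2p ≥ p.
Write w = xyz as guaranteed by the lemma, with |xy| ≤ p and |y| > 0.
The first p characters of w are a's, so xy (and hence y) consists only of a's. Write y = a^k, 1 ≤ k ≤ p.
Pump with i = 2: xy^2z = a^{p+k} b^p has p+k occurrences of a but only p of b. Since k ≥ 1 the counts differ, so xy^2z ∉ L.
Contradiction. Therefore L is not regular.

a^{p+k} b^p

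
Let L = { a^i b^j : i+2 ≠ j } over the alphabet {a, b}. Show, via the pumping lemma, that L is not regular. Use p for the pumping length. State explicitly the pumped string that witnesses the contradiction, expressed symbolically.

a^{p+p!} b^{p+p!+2}

Toward a contradiction, assume L is regular with pumping length p.
Choose w = a^p b^{p+p!+2}. Since p ≠ (p+p!+2)-2 = p+p!, w ∈ L; and |w| ≥ p.
Write w = xyz as guaranteed by the lemma, with |xy| ≤ p and y is nonempty.
Since the first p symbols of w are all a's and |xy| ≤ p, y lies entirely in the leading a-block: y = a^k for some k with 1 ≤ k ≤ p.
Since 1 ≤ k ≤ p, k divides p!; set t = 1 + p!/k. Then xy^t z has p + (p!/k)·k = p + p! copies of a. Now the a-count is p+p! and (b-count)-2 = (p+p!+2)-2 = p+p!, so i+2 ≠ j fails. So xy^t z = a^{p+p!} b^{p+p!+2} ∉ L.
Contradiction. Therefore L is not regular.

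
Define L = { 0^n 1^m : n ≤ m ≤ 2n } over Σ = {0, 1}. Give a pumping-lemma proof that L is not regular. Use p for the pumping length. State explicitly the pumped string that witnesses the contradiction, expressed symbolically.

Assume L is regular; let p be its pumping constant.
Take w = 0^p 1^p ∈ L (since p ≤ p ≤ 2p), with |w| = 2p ≥ p.
Write w = xyz as guaranteed by the lemma, with |xy| ≤ p and |y| > 0.
Since the first p symbols of w are all 0's and |xy| ≤ p, y lies entirely in the leading 0-block: y = 0^k for some k with 1 ≤ k ≤ p.
Pump with i = 2: xy^2z = 0^{p+k} 1^p. Now n = p+k > p = m, so the condition n ≤ m fails. Thus xy^2z ∉ L.
This is a contradiction; hence L is not regular.

0^{p+k} 1^p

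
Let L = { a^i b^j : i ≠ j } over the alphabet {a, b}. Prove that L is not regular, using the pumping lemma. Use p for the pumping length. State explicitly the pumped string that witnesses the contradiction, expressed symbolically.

Assume L is regular; let p be its pumping constant.
Choose w = a^p b^{p+p!}. Since p ≠ p+p!, w ∈ L; and |w| ≥ p.
By the pumping lemma, w = xyz with |xy| ≤ p and |y| > 0.
The first p characters of w are a's, so xy (and hence y) consists only of a's. Write y = a^k, 1 ≤ k ≤ p.
Since 1 ≤ k ≤ p, k divides p!; set t = 1 + p!/k. Then xy^t z has p + (p!/k)·k = p + p! copies of a. Now the a-count equals the b-count, so i ≠ j fails. So xy^t z = a^{p+p!} b^{p+p!} ∉ L.
This is a contradiction; hence L is not regular.

a^{p+p!} b^{p+p!}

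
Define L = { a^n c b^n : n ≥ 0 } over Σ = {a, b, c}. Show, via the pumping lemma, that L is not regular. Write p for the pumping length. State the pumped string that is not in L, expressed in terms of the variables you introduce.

Suppose for contradiction that L is regular, and let p be the pumping length.
Take w = a^p c b^p ∈ L with |w| = 2p+1 ≥ p.
The pumping lemma gives a decomposition w = xyz where |xy| ≤ p and |y| ≥ 1.
Because |xy| ≤ p and w begins with p copies of a, we have y = a^k with 1 ≤ k ≤ p.
Pump with i = 2: xy^2z = a^{p+k} c b^p, which would require p+k = p. But k ≥ 1, so xy^2z ∉ L.
Contradiction. Therefore L is not regular.

a^{p+k} c b^p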